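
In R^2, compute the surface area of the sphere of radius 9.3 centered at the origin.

S = n·V_n(r)/r = 2·V_2(9.3)/9.3 (volume-to-surface relation), giving 2πr = 2π·9.3 ≈ 58.4336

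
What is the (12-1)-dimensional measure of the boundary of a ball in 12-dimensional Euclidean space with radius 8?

|∂B_12(8)| = 2147483648·π^6/15 ≈ 1.37638e+11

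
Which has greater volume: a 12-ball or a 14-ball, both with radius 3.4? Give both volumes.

V_12(3.4) ≈ 3.1865e+06. V_14(3.4) ≈ 1.65319e+07. The 14-ball is larger.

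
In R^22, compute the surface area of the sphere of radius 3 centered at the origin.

S = n·V_n(r)/r = 22·V_22(3)/3 (volume-to-surface relation), giving 129140163·π^11/22400 ≈ 1.69614e+09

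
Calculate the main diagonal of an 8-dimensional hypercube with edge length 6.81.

The space diagonal of an n-cube of side s is s√n. Here 6.81·√8 ≈ 19.2616.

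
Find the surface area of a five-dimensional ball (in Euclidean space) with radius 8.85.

|∂B_5(8.85)| ≈ 161451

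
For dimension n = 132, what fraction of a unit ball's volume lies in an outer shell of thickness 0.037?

1 - (1-0.037)^132 ≈ 0.993103 ≈ 99.31%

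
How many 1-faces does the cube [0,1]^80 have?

An n-cube has n·2^(n-1) edges. With n = 80: 80·604462909807314587353088 = 48357032784585166988247040.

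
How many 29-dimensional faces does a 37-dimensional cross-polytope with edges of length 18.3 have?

f_29(37-orthoplex) = 2^30 · (37 choose 30) = 11054678884220928.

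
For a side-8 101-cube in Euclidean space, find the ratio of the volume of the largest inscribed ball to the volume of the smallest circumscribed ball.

Volume scales as r^n, and r_in/r_out = 1/√101, giving (1/√101)^101 ≈ 6.05021e-102.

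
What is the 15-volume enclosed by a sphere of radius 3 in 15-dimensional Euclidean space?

The n-ball volume is π^(n/2)·r^n/Γ(n/2+1). With n=15, r=3: V = 45349632·π^7/25025 ≈ 5.47329e+06.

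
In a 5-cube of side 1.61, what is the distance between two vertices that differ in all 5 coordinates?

||(1.61,1.61,...,1.61)|| = √(5)·1.61 ≈ 3.60007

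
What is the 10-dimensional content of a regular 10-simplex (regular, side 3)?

Volume = 3^10 · √(11/2^10) / 10! ≈ 0.00168654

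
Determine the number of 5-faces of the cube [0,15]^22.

f_5(22-cube) = (22 choose 5) · 2^17 = 3451650048.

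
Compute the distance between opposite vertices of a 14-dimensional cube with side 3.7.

d = √(3.7² + 3.7² + ... + 3.7²) [14 terms] = √(14·3.7²) = 3.7√14 ≈ 13.8441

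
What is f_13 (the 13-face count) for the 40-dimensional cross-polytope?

Each 13-face is the convex hull of 14 vertices, one chosen as ±e_i from each of 14 distinct axes: 2^14·C(40,14) = 380222338498560.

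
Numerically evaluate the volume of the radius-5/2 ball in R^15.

V_15(5/2) = π^(15/2) · (5/2)^15 / Γ(15/2 + 1) = 1220703125·π^7/10378368 ≈ 355247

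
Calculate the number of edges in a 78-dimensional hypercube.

Each of the 2^78 = 302231454903657293676544 vertices has degree 78; total edges = 78·2^78/2 = 11787026741242634453385216.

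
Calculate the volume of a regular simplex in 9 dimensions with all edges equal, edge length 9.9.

V = (9.9^9 / 9!) · √((9+1) / 2^9) ≈ 351.819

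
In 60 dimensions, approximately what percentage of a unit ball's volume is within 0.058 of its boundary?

1 - (1-0.058)^60 ≈ 0.972263 ≈ 97.23%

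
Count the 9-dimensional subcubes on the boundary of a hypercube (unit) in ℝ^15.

f_9(15-cube) = (15 choose 9) · 2^6 = 320320.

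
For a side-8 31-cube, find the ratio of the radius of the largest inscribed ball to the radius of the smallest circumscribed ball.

r_in = 8/2 (half the side); r_out = 8√31/2 (half the diagonal). Ratio = 1/√31 ≈ 0.179605.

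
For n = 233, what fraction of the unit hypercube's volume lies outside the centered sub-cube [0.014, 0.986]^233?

Shell fraction = 1 - (1-0.028)^233 ≈ 0.998663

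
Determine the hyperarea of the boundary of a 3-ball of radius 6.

|∂B_3(6)| = 4πr² = 4π·(6)² ≈ 452.389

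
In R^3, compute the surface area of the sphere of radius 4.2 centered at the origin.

S = n·V_n(r)/r = 3·V_3(4.2)/4.2 (volume-to-surface relation), giving 4πr² = 4π·(4.2)² ≈ 221.671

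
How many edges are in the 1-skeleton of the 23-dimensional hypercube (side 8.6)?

An n-cube has n·2^(n-1) edges. With n = 23: 23·4194304 = 96468992.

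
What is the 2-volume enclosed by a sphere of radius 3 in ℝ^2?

The n-ball volume is π^(n/2)·r^n/Γ(n/2+1). With n=2, r=3: V = 9·π ≈ 28.2743.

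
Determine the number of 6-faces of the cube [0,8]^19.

f_6(19-cube) = (19 choose 6) · 2^13 = 222265344.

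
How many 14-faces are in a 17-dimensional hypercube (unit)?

An n-cube has C(n,k)·2^(n-k) k-faces. Here C(17,14)·2^3 = 680·8 = 5440.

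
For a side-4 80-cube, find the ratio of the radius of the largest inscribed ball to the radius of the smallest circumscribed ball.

r_in / r_out = (4/2) / (4√80/2) = 1/√80 ≈ 0.111803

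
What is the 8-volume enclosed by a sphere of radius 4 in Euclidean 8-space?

V_8(4) = π^(8/2) · (4)^8 / Γ(8/2 + 1) = 8192·π^4/3 ≈ 265992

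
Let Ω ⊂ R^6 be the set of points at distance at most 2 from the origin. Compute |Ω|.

V = 32·π^3/3 ≈ 330.734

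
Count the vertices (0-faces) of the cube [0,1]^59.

The 59-cube has 2^59 = 576460752303423488 vertices.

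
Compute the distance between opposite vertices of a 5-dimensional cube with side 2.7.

Diagonal = √5 · 2.7 ≈ 6.03738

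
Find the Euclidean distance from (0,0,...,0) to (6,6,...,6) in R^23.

||(6,6,...,6)|| = √(23)·6 ≈ 28.775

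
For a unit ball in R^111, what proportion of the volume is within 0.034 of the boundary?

Shell fraction = 1 - (1-0.034)^111 ≈ 0.978499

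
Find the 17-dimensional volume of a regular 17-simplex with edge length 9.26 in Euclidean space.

V = (9.26^17 / 17!) · √((17+1) / 2^17) ≈ 0.891661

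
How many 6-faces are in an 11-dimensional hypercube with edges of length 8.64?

f_6(11-cube) = (11 choose 6) · 2^5 = 14784.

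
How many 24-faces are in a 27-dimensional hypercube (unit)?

Number of 24-faces = C(27,24) · 2^(27-24) = 2925 · 8 = 23400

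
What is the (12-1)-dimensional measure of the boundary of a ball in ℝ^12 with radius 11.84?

S_12(11.84) = 2·π^(12/2)·(11.84)^11 / Γ(12/2) ≈ 1.02711e+13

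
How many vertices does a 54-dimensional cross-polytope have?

An n-cross-polytope has 2n vertices; here n = 54, giving 108.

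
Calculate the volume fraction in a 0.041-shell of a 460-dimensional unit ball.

V(inner)/V(outer) = ((1-0.041)/1)^460 ≈ 4.331e-09, so the shell fraction is 0.9999999957.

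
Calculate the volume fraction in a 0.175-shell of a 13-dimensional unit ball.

V(inner)/V(outer) = ((1-0.175)/1)^13 ≈ 0.08202, so the shell fraction is 0.917983.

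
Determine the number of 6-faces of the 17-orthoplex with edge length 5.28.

An n-cross-polytope has 2^(k+1)·C(n,k+1) k-faces. Here 2^7·C(17,7) = 128·19448 = 2489344.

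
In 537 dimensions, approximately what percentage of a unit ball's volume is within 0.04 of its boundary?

1 - (1-0.04)^537 ≈ 1 - 3.018e-10 ≈ (100 - 3.02e-08)%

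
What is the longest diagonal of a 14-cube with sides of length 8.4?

Diagonal = √14 · 8.4 ≈ 31.4299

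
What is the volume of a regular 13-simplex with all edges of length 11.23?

For a regular n-simplex with edge a, V = (a^n / n!)·√((n+1)/2^n). With a=11.23, n=13: V ≈ 299.934.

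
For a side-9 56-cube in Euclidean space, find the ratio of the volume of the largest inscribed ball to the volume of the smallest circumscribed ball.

V_in / V_out = (r_in/r_out)^56 = (1/√56)^56 = 56^(-56/2) ≈ 1.12392e-49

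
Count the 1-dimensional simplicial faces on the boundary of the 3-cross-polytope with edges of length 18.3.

Each 1-face is the convex hull of 2 vertices, one chosen as ±e_i from each of 2 distinct axes: 2^2·C(3,2) = 12.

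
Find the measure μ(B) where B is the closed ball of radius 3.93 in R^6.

The n-ball volume is π^(n/2)·r^n/Γ(n/2+1). With n=6, r=3.93: V ≈ 19039.4.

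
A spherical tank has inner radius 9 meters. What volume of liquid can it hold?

The n-ball volume is π^(n/2)·r^n/Γ(n/2+1). With n=3, r=9: V = 972·π ≈ 3053.63.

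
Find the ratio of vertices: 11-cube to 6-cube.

The 11-cube has 2^11 = 2048 vertices. The 6-cube has 2^6 = 64 vertices. Ratio: 2048/64 = 32.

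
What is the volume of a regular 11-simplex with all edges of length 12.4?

Volume = 12.4^11 · √(12/2^11) / 11! ≈ 2043.66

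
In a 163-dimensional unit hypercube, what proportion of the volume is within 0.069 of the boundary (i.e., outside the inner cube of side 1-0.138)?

The inner cube has side 1-2·0.069 = 0.862 and volume (0.862)^163 ≈ 3.074e-11, so the shell holds 1 - 3.074e-11 of the volume.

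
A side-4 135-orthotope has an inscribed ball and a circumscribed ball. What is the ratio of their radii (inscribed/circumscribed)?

r_in / r_out = (4/2) / (4√135/2) = 1/√135 ≈ 0.0860663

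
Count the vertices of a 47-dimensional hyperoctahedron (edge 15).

An n-cross-polytope has 2n vertices; here n = 47, giving 94.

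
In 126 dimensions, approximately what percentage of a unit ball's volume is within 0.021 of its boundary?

1 - (1-0.021)^126 ≈ 0.931037 ≈ 93.10%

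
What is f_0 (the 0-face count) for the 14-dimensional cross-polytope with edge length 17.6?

Each 0-face is the convex hull of 1 vertex, one chosen as ±e_i from each of 1 distinct axis: 2^1·C(14,1) = 28.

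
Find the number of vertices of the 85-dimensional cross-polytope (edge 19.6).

The 85-dimensional cross-polytope has 2n = 2·85 = 170 vertices.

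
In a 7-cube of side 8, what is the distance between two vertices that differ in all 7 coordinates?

Diagonal = √7 · 8 ≈ 21.166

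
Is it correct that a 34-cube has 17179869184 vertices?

True. The 34-cube has 2^34 = 17179869184 vertices.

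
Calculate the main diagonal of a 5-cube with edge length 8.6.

Diagonal = √5 · 8.6 ≈ 19.2302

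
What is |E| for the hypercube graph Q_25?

An n-cube has n·2^(n-1) edges. With n = 25: 25·16777216 = 419430400.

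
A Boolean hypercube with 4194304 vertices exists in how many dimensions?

2^n = 4194304 ⇒ n = log_2(4194304) = 22.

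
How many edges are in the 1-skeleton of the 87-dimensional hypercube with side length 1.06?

The 87-cube has n·2^(n-1) = 87·2^86 = 87·77371252455336267181195264 = 6731298963614255244763987968 edges.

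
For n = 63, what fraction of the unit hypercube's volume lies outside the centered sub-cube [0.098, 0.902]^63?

The inner cube has side 1-2·0.098 = 0.804 and volume (0.804)^63 ≈ 1.074e-06, so the shell holds 0.9999989257 of the volume.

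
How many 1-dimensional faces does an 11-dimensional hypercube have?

f_1(11-cube) = (11 choose 1) · 2^10 = 11264.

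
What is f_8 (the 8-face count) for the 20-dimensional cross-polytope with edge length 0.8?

An n-cross-polytope has 2^(k+1)·C(n,k+1) k-faces. Here 2^9·C(20,9) = 512·167960 = 85995520.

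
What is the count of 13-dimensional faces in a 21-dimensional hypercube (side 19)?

f_13(21-cube) = (21 choose 13) · 2^8 = 52093440.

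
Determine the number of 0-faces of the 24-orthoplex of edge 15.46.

f_0(24-orthoplex) = 2^1 · (24 choose 1) = 48.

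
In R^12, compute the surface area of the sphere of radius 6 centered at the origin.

The surface area of an n-ball is 2π^(n/2) r^(n-1) / Γ(n/2). For n=12, r=6: 30233088·π^6/5 ≈ 5.81315e+09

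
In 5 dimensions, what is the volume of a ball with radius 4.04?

The n-ball volume is π^(n/2)·r^n/Γ(n/2+1). With n=5, r=4.04: V ≈ 5665.07.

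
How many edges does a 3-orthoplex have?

f_1(3-orthoplex) = 2^2 · (3 choose 2) = 12.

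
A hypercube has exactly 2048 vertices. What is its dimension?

Since 2^n = 2048, we have n = 11.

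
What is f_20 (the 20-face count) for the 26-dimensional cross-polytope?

f_20(26-orthoplex) = 2^21 · (26 choose 21) = 137950658560.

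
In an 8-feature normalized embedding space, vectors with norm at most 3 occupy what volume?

Volume = π^{8/2}·(3)^8/Γ(5) = 2187·π^4/8 ≈ 26629.2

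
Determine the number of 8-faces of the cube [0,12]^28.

Choose 8 of 28 axes to span the face (C(28,8) = 3108105 ways), then fix each of the remaining 20 coordinates at one of its two extreme values (2^20 = 1048576 ways): 3108105·1048576 = 3259084308480.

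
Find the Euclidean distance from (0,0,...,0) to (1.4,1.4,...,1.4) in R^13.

Diagonal = √13 · 1.4 ≈ 5.04777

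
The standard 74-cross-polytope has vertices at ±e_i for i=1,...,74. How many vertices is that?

An n-cross-polytope has 2n vertices; here n = 74, giving 148.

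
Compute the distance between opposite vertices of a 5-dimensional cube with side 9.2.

||(9.2,9.2,...,9.2)|| = √(5)·9.2 ≈ 20.5718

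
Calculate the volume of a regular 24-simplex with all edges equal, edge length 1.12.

V = (1.12^24 / 24!) · √((24+1) / 2^24) ≈ 2.98632e-26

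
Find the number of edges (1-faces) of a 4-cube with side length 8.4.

Choose 1 of 4 axes to span the face (C(4,1) = 4 ways), then fix each of the remaining 3 coordinates at one of its two extreme values (2^3 = 8 ways): 4·8 = 32.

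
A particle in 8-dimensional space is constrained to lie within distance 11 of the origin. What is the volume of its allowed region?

V = 214358881·π^4/24 ≈ 8.70021e+08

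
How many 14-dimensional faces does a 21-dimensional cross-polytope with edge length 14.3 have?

Each 14-face is the convex hull of 15 vertices, one chosen as ±e_i from each of 15 distinct axes: 2^15·C(21,15) = 1778122752.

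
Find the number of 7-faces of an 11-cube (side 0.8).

Number of 7-faces = C(11,7) · 2^(11-7) = 330 · 16 = 5280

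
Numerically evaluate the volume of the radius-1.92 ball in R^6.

Volume = π^{6/2}·(1.92)^6/Γ(4) ≈ 258.884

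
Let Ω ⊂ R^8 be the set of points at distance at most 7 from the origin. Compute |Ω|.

Volume = π^{8/2}·(7)^8/Γ(5) = 5764801·π^4/24 ≈ 2.33977e+07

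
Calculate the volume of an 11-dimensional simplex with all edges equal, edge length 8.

For a regular n-simplex with edge a, V = (a^n / n!)·√((n+1)/2^n). With a=8, n=11: V ≈ 16.4725.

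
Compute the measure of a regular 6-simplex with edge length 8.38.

For a regular n-simplex with edge a, V = (a^n / n!)·√((n+1)/2^n). With a=8.38, n=6: V ≈ 159.071.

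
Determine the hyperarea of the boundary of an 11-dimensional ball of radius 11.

The surface area of an n-ball is 2π^(n/2) r^(n-1) / Γ(n/2). For n=11, r=11: 1659995174464·π^5/945 ≈ 5.37557e+11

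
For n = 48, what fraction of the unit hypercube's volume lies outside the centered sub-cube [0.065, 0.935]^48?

1 - (1 - 2·0.065)^48 = 1 - 0.87^48 ≈ 0.99875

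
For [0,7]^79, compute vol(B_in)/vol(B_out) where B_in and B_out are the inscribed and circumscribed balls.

The radii are 7/2 and 7√79/2, so the volume ratio is (1/√79)^79 = 79^{-79/2} ≈ 1.10594e-75.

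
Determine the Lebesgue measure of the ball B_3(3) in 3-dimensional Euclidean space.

Volume = π^{3/2}·(3)^3/Γ(5/2) = 36·π ≈ 113.097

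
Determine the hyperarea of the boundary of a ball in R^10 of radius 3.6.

S = n·V_n(r)/r = 10·V_10(3.6)/3.6 (volume-to-surface relation), giving 2.58995e+06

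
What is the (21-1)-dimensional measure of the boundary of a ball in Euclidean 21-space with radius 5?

The surface area of an n-ball is 2π^(n/2) r^(n-1) / Γ(n/2). For n=21, r=5: 7812500000000000·π^10/26189163 ≈ 2.79362e+13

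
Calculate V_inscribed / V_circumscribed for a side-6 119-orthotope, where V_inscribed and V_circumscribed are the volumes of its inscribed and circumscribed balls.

V_in / V_out = (r_in/r_out)^119 = (1/√119)^119 = 119^(-119/2) ≈ 3.19857e-124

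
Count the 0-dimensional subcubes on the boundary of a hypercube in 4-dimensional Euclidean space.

Choose 0 of 4 axes to span the face (C(4,0) = 1 way), then fix each of the remaining 4 coordinates at one of its two extreme values (2^4 = 16 ways): 1·16 = 16.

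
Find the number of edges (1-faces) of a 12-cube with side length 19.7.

An n-cube has C(n,k)·2^(n-k) k-faces. Here C(12,1)·2^11 = 12·2048 = 24576.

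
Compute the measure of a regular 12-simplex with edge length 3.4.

V_12 = √(13) · 3.4^12 / (12! · 2^(12/2)) ≈ 0.000280674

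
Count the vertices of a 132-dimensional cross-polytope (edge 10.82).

Number of vertices = 2n = 264.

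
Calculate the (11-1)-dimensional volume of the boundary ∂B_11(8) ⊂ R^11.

S = n·V_n(r)/r = 11·V_11(8)/8 (volume-to-surface relation), giving 68719476736·π^5/945 ≈ 2.22535e+10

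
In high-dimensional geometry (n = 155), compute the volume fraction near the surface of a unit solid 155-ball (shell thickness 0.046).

1 - (1-0.046)^155 ≈ 0.999324 ≈ 99.93%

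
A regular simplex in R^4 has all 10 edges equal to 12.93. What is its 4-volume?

V = (12.93^4 / 4!) · √((4+1) / 2^4) ≈ 651.04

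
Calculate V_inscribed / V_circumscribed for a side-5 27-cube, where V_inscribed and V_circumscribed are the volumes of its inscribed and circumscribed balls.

V_in/V_out = n^(-n/2) = 27^(-27/2) ≈ 4.74886e-20.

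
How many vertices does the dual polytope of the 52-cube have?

An n-cross-polytope has 2n vertices; here n = 52, giving 104.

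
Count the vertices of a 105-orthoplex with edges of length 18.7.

An n-cross-polytope has 2n vertices; here n = 105, giving 210.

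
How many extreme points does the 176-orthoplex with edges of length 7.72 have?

Number of vertices = 2n = 352.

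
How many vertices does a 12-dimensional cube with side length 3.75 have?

The 12-cube has 2^12 = 4096 vertices.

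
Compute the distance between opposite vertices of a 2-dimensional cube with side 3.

d = √(3² + 3² + ... + 3²) [2 terms] = √(2·3²) = 3√2 ≈ 4.24264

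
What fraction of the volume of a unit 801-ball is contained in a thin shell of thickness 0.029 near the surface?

1 - (1-0.029)^801 ≈ 1 - 5.789e-11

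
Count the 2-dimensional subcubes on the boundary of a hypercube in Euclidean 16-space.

Choose 2 of 16 axes to span the face (C(16,2) = 120 ways), then fix each of the remaining 14 coordinates at one of its two extreme values (2^14 = 16384 ways): 120·16384 = 1966080.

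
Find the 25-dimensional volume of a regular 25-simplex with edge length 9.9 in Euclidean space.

Volume = 9.9^25 · √(26/2^25) / 25! ≈ 0.000441414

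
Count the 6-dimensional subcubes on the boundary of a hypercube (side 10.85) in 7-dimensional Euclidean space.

Choose 6 of 7 axes to span the face (C(7,6) = 7 ways), then fix each of the remaining 1 coordinate at one of its two extreme values (2^1 = 2 ways): 7·2 = 14.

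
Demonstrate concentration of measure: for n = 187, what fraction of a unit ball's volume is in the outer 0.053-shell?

1 - (1-0.053)^187 ≈ 0.999962 ≈ 99.996220%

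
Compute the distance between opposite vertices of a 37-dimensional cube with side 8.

The space diagonal of an n-cube of side s is s√n. Here 8·√37 ≈ 48.6621.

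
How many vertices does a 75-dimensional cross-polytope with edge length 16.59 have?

Number of vertices = 2n = 150.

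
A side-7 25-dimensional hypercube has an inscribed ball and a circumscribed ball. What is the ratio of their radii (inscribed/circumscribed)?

Ratio = (s/2)/(s√25/2) = 25^(-1/2) ≈ 0.2.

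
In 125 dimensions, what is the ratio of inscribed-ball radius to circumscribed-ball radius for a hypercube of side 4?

For an n-cube of any side s, the inradius is s/2 and the circumradius is s√n/2, so the ratio is 1/√125 ≈ 0.0894427.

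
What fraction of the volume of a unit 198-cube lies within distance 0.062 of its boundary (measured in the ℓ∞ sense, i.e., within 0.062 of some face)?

Shell fraction = 1 - (1-0.124)^198 ≈ 1 - 4.129e-12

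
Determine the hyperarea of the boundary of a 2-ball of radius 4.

S_2(4) = 2·π^(2/2)·(4)^1 / Γ(2/2) = 2πr = 2π·4 ≈ 25.1327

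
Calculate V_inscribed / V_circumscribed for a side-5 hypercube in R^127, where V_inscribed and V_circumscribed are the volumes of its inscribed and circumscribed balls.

The radii are 5/2 and 5√127/2, so the volume ratio is (1/√127)^127 = 127^{-127/2} ≈ 2.56132e-134.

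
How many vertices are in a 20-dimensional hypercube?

An n-cube has C(n,k)·2^(n-k) k-faces. Here C(20,0)·2^20 = 1·1048576 = 1048576.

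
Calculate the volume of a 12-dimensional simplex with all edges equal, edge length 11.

V = (11^12 / 12!) · √((12+1) / 2^12) ≈ 369.119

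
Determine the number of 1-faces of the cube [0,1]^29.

Number of 1-faces = C(29,1) · 2^(29-1) = 29 · 268435456 = 7784628224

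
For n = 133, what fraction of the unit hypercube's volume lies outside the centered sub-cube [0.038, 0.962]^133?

Shell fraction = 1 - (1-0.076)^133 ≈ 0.999973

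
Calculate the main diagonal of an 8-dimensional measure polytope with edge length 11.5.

d = √(11.5² + 11.5² + ... + 11.5²) [8 terms] = √(8·11.5²) = 11.5√8 ≈ 32.5269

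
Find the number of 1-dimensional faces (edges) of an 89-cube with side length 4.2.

Each of the 2^89 = 618970019642690137449562112 vertices has degree 89; total edges = 89·2^89/2 = 27544165874099711116505513984.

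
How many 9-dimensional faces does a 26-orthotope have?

Choose 9 of 26 axes to span the face (C(26,9) = 3124550 ways), then fix each of the remaining 17 coordinates at one of its two extreme values (2^17 = 131072 ways): 3124550·131072 = 409541017600.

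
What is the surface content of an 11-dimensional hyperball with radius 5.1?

S_11(5.1) = 2·π^(11/2)·(5.1)^10 / Γ(11/2) ≈ 2.46717e+08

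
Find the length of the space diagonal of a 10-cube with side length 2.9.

Diagonal = √10 · 2.9 ≈ 9.17061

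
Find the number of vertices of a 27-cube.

An n-cube has 2^n vertices; for n = 27 that is 2^27 = 134217728.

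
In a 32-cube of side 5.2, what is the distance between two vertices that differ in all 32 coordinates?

The space diagonal of an n-cube of side s is s√n. Here 5.2·√32 ≈ 29.4156.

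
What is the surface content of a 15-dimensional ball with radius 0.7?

The surface area of an n-ball is 2π^(n/2) r^(n-1) / Γ(n/2). For n=15, r=0.7: 0.0388055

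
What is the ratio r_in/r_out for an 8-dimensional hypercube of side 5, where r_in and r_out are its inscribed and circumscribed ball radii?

Ratio = (s/2)/(s√8/2) = 8^(-1/2) ≈ 0.353553.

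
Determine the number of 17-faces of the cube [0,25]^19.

Choose 17 of 19 axes to span the face (C(19,17) = 171 ways), then fix each of the remaining 2 coordinates at one of its two extreme values (2^2 = 4 ways): 171·4 = 684.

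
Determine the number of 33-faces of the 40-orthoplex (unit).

Number of 33-faces = 2^(33+1) · C(40,33+1) = 17179869184 · 3838380 = 65942866278481920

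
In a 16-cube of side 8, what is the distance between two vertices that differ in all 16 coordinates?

Diagonal = √16 · 8 = 32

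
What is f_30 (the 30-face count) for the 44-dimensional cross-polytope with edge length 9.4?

An n-cross-polytope has 2^(k+1)·C(n,k+1) k-faces. Here 2^31·C(44,31) = 2147483648·51915526432 = 111487744090031783936.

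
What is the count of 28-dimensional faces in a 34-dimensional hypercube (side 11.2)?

Choose 28 of 34 axes to span the face (C(34,28) = 1344904 ways), then fix each of the remaining 6 coordinates at one of its two extreme values (2^6 = 64 ways): 1344904·64 = 86073856.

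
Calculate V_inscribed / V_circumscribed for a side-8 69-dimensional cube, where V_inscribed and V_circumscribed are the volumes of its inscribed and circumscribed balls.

The radii are 8/2 and 8√69/2, so the volume ratio is (1/√69)^69 = 69^{-69/2} ≈ 3.62833e-64.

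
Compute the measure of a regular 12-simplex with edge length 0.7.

V_12 = √(13) · 0.7^12 / (12! · 2^(12/2)) ≈ 1.62791e-12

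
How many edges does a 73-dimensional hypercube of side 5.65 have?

An n-cube has n·2^(n-1) edges. With n = 73: 73·4722366482869645213696 = 344732753249484100599808.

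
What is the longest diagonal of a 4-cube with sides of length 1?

||(1,1,...,1)|| = √(4)·1 = 2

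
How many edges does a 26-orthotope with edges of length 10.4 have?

The 26-cube has n·2^(n-1) = 26·2^25 = 26·33554432 = 872415232 edges.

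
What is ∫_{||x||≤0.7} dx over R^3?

The n-ball volume is π^(n/2)·r^n/Γ(n/2+1). With n=3, r=0.7: V ≈ 1.43676.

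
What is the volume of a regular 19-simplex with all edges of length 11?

V_19 = √(20) · 11^19 / (19! · 2^(19/2)) ≈ 3.10525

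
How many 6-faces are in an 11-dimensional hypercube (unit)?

Choose 6 of 11 axes to span the face (C(11,6) = 462 ways), then fix each of the remaining 5 coordinates at one of its two extreme values (2^5 = 32 ways): 462·32 = 14784.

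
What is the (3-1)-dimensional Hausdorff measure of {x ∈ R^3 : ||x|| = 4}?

The surface area of an n-ball is 2π^(n/2) r^(n-1) / Γ(n/2). For n=3, r=4: 4πr² = 4π·(4)² ≈ 201.062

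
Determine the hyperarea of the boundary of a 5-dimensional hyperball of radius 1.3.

S_5(1.3) = 2·π^(5/2)·(1.3)^4 / Γ(5/2) ≈ 75.1695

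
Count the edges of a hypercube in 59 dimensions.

Each of the 2^59 = 576460752303423488 vertices has degree 59; total edges = 59·2^59/2 = 17005592192950992896.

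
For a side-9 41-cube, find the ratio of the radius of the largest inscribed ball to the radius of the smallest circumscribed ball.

For an n-cube of any side s, the inradius is s/2 and the circumradius is s√n/2, so the ratio is 1/√41 ≈ 0.156174.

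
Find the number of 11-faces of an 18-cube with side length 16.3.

f_11(18-cube) = (18 choose 11) · 2^7 = 4073472.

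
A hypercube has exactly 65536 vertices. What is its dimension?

2^n = 65536 ⇒ n = log_2(65536) = 16.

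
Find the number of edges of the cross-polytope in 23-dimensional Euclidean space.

An n-cross-polytope has 2^(k+1)·C(n,k+1) k-faces. Here 2^2·C(23,2) = 4·253 = 1012.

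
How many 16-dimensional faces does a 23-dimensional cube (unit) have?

Number of 16-faces = C(23,16) · 2^(23-16) = 245157 · 128 = 31380096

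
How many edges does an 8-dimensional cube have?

An n-cube has n·2^(n-1) edges. With n = 8: 8·128 = 1024.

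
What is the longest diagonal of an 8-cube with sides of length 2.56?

||(2.56,2.56,...,2.56)|| = √(8)·2.56 ≈ 7.24077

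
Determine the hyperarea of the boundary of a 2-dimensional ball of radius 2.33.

|∂B_2(2.33)| = 2πr = 2π·2.33 ≈ 14.6398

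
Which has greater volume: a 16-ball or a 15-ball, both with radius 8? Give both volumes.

V_16(8) ≈ 6.62397e+13. V_15(8) ≈ 1.34208e+13. The 16-ball is larger.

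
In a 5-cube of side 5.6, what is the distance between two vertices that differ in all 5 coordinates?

d = √(5.6² + 5.6² + ... + 5.6²) [5 terms] = √(5·5.6²) = 5.6√5 ≈ 12.522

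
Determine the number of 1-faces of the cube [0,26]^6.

f_1(6-cube) = (6 choose 1) · 2^5 = 192.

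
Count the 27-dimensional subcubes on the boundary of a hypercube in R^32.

Choose 27 of 32 axes to span the face (C(32,27) = 201376 ways), then fix each of the remaining 5 coordinates at one of its two extreme values (2^5 = 32 ways): 201376·32 = 6444032.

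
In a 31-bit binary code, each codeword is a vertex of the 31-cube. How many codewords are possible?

An n-cube has 2^n vertices; for n = 31 that is 2^31 = 2147483648.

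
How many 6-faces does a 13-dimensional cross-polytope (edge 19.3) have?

Each 6-face is the convex hull of 7 vertices, one chosen as ±e_i from each of 7 distinct axes: 2^7·C(13,7) = 219648.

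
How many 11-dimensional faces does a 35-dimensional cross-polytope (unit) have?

An n-cross-polytope has 2^(k+1)·C(n,k+1) k-faces. Here 2^12·C(35,12) = 4096·834451800 = 3417914572800.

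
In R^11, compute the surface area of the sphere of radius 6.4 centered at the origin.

|∂B_11(6.4)| ≈ 2.38945e+09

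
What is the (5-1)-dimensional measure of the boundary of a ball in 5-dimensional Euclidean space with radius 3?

The surface area of an n-ball is 2π^(n/2) r^(n-1) / Γ(n/2). For n=5, r=3: 216·π^2 ≈ 2131.83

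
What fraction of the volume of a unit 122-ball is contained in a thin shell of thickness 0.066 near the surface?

V(inner)/V(outer) = ((1-0.066)/1)^122 ≈ 0.0002412, so the shell fraction is 0.999759.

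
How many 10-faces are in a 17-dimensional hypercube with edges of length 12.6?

Choose 10 of 17 axes to span the face (C(17,10) = 19448 ways), then fix each of the remaining 7 coordinates at one of its two extreme values (2^7 = 128 ways): 19448·128 = 2489344.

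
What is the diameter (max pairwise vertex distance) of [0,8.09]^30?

d = √(8.09² + 8.09² + ... + 8.09²) [30 terms] = √(30·8.09²) = 8.09√30 ≈ 44.3108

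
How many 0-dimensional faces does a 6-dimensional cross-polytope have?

Number of 0-faces = 2^(0+1) · C(6,0+1) = 2 · 6 = 12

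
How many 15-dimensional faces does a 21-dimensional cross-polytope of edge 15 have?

An n-cross-polytope has 2^(k+1)·C(n,k+1) k-faces. Here 2^16·C(21,16) = 65536·20349 = 1333592064.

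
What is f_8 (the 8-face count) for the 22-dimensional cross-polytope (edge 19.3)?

f_8(22-orthoplex) = 2^9 · (22 choose 9) = 254679040.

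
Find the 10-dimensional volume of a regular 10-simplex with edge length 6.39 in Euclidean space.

Volume = 6.39^10 · √(11/2^10) / 10! ≈ 3.24184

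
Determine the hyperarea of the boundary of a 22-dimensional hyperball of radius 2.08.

The surface area of an n-ball is 2π^(n/2) r^(n-1) / Γ(n/2). For n=22, r=2.08: 774900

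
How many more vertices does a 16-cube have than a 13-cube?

The 16-cube has 2^16 = 65536 vertices. The 13-cube has 2^13 = 8192 vertices. Difference: 65536 - 8192 = 57344.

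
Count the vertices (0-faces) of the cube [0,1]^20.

The 20-cube has 2^20 = 1048576 vertices.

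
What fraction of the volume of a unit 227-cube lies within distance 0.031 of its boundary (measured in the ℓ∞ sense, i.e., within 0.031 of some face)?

The inner cube has side 1-2·0.031 = 0.938 and volume (0.938)^227 ≈ 4.898e-07, so the shell holds 0.9999995102 of the volume.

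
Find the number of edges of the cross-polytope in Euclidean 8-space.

Each 1-face is the convex hull of 2 vertices, one chosen as ±e_i from each of 2 distinct axes: 2^2·C(8,2) = 112.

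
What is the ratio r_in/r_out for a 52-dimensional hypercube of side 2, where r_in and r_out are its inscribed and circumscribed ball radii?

r_in / r_out = (2/2) / (2√52/2) = 1/√52 ≈ 0.138675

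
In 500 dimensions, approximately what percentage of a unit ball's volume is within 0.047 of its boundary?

1 - (1-0.047)^500 ≈ 1 - 3.519e-11 ≈ (100 - 3.52e-09)%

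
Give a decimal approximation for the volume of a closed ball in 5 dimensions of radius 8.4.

The n-ball volume is π^(n/2)·r^n/Γ(n/2+1). With n=5, r=8.4: V ≈ 220138.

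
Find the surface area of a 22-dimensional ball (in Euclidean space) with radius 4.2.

The surface area of an n-ball is 2π^(n/2) r^(n-1) / Γ(n/2). For n=22, r=4.2: 1.98678e+12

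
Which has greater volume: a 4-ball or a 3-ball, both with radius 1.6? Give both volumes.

V_4(1.6) ≈ 32.3407. V_3(1.6) ≈ 17.1573. The 4-ball is larger.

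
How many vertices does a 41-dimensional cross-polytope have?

The 41-dimensional cross-polytope has 2n = 2·41 = 82 vertices.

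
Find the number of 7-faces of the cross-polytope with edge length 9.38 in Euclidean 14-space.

Number of 7-faces = 2^(7+1) · C(14,7+1) = 256 · 3003 = 768768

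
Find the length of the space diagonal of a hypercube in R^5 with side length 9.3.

d = √(9.3² + 9.3² + ... + 9.3²) [5 terms] = √(5·9.3²) = 9.3√5 ≈ 20.7954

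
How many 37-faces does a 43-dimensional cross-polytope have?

Number of 37-faces = 2^(37+1) · C(43,37+1) = 274877906944 · 962598 = 264596923468480512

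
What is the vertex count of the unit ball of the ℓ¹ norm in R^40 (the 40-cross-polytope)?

An n-cross-polytope has 2n vertices; here n = 40, giving 80.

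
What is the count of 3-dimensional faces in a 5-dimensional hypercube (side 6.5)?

An n-cube has C(n,k)·2^(n-k) k-faces. Here C(5,3)·2^2 = 10·4 = 40.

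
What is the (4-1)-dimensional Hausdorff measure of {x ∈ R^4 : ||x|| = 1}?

S = n·V_n(r)/r = 4·V_4(1)/1 (volume-to-surface relation), giving 2·π^2 ≈ 19.7392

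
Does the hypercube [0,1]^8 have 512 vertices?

False. The 8-cube has 2^8 = 256 vertices.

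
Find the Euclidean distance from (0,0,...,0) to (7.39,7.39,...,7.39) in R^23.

Diagonal = √23 · 7.39 ≈ 35.4412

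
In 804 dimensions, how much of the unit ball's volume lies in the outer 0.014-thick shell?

V(inner)/V(outer) = ((1-0.014)/1)^804 ≈ 1.194e-05, so the shell fraction is 0.999988.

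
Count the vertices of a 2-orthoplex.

An n-cross-polytope has 2n vertices; here n = 2, giving 4.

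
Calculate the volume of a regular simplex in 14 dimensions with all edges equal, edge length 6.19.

Volume = 6.19^14 · √(15/2^14) / 14! ≈ 0.042082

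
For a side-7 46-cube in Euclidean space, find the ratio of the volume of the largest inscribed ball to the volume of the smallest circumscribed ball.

V_in/V_out = n^(-n/2) = 46^(-46/2) ≈ 5.70913e-39.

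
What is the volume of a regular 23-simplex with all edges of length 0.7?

V_23 = √(24) · 0.7^23 / (23! · 2^(23/2)) ≈ 1.79069e-29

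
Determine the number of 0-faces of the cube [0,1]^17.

An n-cube has C(n,k)·2^(n-k) k-faces. Here C(17,0)·2^17 = 1·131072 = 131072.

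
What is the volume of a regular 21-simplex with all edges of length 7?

V = (7^21 / 21!) · √((21+1) / 2^21) ≈ 3.54088e-05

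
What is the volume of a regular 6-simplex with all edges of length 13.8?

V = (13.8^6 / 6!) · √((6+1) / 2^6) ≈ 3172.5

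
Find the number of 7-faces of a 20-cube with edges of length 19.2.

Choose 7 of 20 axes to span the face (C(20,7) = 77520 ways), then fix each of the remaining 13 coordinates at one of its two extreme values (2^13 = 8192 ways): 77520·8192 = 635043840.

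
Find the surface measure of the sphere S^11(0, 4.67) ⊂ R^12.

|∂B_12(4.67)| ≈ 3.69176e+08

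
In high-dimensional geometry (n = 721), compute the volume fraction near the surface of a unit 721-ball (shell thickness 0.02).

1 - (1-0.02)^721 ≈ 0.9999995279 ≈ 99.999953%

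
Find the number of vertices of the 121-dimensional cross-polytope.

The 121-dimensional cross-polytope has 2n = 2·121 = 242 vertices.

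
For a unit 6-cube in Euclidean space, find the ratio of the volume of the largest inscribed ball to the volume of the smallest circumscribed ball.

The radii are 1/2 and 1√6/2, so the volume ratio is (1/√6)^6 = 6^{-6/2} ≈ 0.00462963.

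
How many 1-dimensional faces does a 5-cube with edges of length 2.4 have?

Number of 1-faces = C(5,1) · 2^(5-1) = 5 · 16 = 80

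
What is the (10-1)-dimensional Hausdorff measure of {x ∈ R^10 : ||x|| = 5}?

S = n·V_n(r)/r = 10·V_10(5)/5 (volume-to-surface relation), giving 1953125·π^5/12 ≈ 4.98079e+07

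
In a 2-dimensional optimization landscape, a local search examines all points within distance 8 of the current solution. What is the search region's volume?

The n-ball volume is π^(n/2)·r^n/Γ(n/2+1). With n=2, r=8: V = 64·π ≈ 201.062.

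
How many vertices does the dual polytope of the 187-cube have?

The 187-dimensional cross-polytope has 2n = 2·187 = 374 vertices.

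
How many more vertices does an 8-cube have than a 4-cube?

The 8-cube has 2^8 = 256 vertices. The 4-cube has 2^4 = 16 vertices. Difference: 256 - 16 = 240.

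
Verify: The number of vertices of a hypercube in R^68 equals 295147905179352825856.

True. The 68-cube has 2^68 = 295147905179352825856 vertices.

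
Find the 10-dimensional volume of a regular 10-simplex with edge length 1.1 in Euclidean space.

For a regular n-simplex with edge a, V = (a^n / n!)·√((n+1)/2^n). With a=1.1, n=10: V ≈ 7.40816e-08.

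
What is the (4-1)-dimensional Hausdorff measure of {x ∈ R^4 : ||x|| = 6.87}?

The surface area of an n-ball is 2π^(n/2) r^(n-1) / Γ(n/2). For n=4, r=6.87: 6400.29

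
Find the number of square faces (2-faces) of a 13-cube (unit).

Choose 2 of 13 axes to span the face (C(13,2) = 78 ways), then fix each of the remaining 11 coordinates at one of its two extreme values (2^11 = 2048 ways): 78·2048 = 159744.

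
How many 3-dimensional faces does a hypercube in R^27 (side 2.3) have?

An n-cube has C(n,k)·2^(n-k) k-faces. Here C(27,3)·2^24 = 2925·16777216 = 49073356800.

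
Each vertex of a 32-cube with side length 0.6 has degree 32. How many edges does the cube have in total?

An n-cube has n·2^(n-1) edges. With n = 32: 32·2147483648 = 68719476736.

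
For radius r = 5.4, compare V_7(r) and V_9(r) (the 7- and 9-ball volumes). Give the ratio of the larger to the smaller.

V_7(5.4) ≈ 632611, V_9(5.4) ≈ 1.28784e+07. The 9-ball is larger by a factor of 20.36.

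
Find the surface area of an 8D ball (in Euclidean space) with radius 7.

The surface area of an n-ball is 2π^(n/2) r^(n-1) / Γ(n/2). For n=8, r=7: 823543·π^4/3 ≈ 2.67402e+07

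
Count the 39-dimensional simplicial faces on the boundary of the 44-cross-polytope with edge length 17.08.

f_39(44-orthoplex) = 2^40 · (44 choose 40) = 149259802982219776.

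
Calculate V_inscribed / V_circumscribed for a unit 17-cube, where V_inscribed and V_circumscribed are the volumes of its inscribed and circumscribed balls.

V_in/V_out = n^(-n/2) = 17^(-17/2) ≈ 3.47684e-11.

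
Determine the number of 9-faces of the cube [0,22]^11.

Number of 9-faces = C(11,9) · 2^(11-9) = 55 · 4 = 220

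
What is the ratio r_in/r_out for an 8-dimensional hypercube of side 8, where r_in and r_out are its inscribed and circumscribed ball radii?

Ratio = (s/2)/(s√8/2) = 8^(-1/2) ≈ 0.353553.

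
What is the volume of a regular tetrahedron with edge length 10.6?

Volume = (√2/12) · 10.6³ = 140.363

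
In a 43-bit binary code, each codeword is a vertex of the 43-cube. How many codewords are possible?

The 43-cube has 2^43 = 8796093022208 vertices.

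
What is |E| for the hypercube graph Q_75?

The 75-cube has n·2^(n-1) = 75·2^74 = 75·18889465931478580854784 = 1416709944860893564108800 edges.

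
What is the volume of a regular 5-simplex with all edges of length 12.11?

For a regular n-simplex with edge a, V = (a^n / n!)·√((n+1)/2^n). With a=12.11, n=5: V ≈ 939.81.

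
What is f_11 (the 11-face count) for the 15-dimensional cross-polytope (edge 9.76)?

Each 11-face is the convex hull of 12 vertices, one chosen as ±e_i from each of 12 distinct axes: 2^12·C(15,12) = 1863680.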